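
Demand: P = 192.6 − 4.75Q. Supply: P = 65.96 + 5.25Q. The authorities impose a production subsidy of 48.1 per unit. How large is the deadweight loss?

Competitive equilibrium: 192.6 − 4.75Q = 65.96 + 5.25Q → Q* = 12.664, P* = 132.446.
The subsidy lowers effective supply by 48.1: P = 17.86 + 5.25Q.
New quantity: 192.6 − 4.75Q = 17.86 + 5.25Q → Q' = 17.474.
Overproduction ΔQ = 17.474 − 12.664 = 4.81; wedge = subsidy = 48.1.
Deadweight loss = ½ × 4.81 × 48.1 = 115.68.

115.68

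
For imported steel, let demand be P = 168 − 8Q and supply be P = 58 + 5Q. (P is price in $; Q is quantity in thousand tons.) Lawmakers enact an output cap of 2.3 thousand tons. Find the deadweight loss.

$246.77 thousand

Competitive equilibrium: 168 − 8Q = 58 + 5Q → Q* = 8.4615, P* = 100.3077.
At Q = 2.3: demand price = 168 − 8·2.3 = 149.6; supply price = 58 + 5·2.3 = 69.5.
ΔQ = 8.4615 − 2.3 = 6.1615; wedge = 149.6 − 69.5 = 80.1.
The triangle = ½ × 6.1615 × 80.1 = $246.77 thousand.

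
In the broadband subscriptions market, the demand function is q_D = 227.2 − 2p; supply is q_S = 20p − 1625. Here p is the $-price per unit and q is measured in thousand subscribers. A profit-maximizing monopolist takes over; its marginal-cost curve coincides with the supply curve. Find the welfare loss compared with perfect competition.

In inverse form: demand p = 113.6 − 0.5q, supply p = 81.25 + 0.05q.
Competitive equilibrium: 113.6 − 0.5q = 81.25 + 0.05q → q* = 58.8182, p* = 84.1909.
Marginal revenue: MR = 113.6 − q. Set MR = MC: 113.6 − q = 81.25 + 0.05q → q_m = 30.8095.
Price p_m = 113.6 − 0.5·30.8095 = 98.1953; MC(q_m) = 81.25 + 0.05·30.8095 = 82.7905.
Competitive q* = 58.8182, so Δq = 28.0087; wedge = 98.1953 − 82.7905 = 15.4048.
DWL = ½ × 28.0087 × 15.4048 = $215.73 thousand.

$215.73 thousand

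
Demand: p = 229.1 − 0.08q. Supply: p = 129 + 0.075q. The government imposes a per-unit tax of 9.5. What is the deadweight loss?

Competitive equilibrium: 229.1 − 0.08q = 129 + 0.075q → q* = 645.8065, p* = 177.4355.
With the tax, the buyer price exceeds the seller price by 9.5: (229.1 − 0.08q) − (129 + 0.075q) = 9.5 → q' = 584.5161.
Δq = 645.8065 − 584.5161 = 61.2904; the wedge equals the tax, 9.5.
The triangle = ½ × 61.2904 × 9.5 = 291.13.

291.13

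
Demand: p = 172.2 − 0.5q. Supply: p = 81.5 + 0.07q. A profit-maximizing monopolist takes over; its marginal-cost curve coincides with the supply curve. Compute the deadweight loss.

Competitive equilibrium: 172.2 − 0.5q = 81.5 + 0.07q → q* = 159.1228, p* = 92.6386.
Marginal revenue: MR = 172.2 − q. Set MR = MC: 172.2 − q = 81.5 + 0.07q → q_m = 84.7664.
Price p_m = 172.2 − 0.5·84.7664 = 129.8168; MC(q_m) = 81.5 + 0.07·84.7664 = 87.4336.
Competitive q* = 159.1228, so Δq = 74.3564; wedge = 129.8168 − 87.4336 = 42.3832.
Welfare loss = ½ × 74.3564 × 42.3832 = 1575.73.

1575.73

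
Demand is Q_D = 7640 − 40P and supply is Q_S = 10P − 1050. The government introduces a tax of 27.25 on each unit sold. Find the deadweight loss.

2970.25

In inverse form: demand P = 191 − 0.025Q, supply P = 105 + 0.1Q.
Competitive equilibrium: 191 − 0.025Q = 105 + 0.1Q → Q* = 688, P* = 173.8.
With the tax, the buyer price exceeds the seller price by 27.25: (191 − 0.025Q) − (105 + 0.1Q) = 27.25 → Q' = 470.
ΔQ = 688 − 470 = 218; the wedge equals the tax, 27.25.
Deadweight loss = ½ × 218 × 27.25 = 2970.25.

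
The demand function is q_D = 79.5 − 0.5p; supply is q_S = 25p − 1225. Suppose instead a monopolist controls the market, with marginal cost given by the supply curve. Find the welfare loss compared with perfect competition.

In inverse form: demand p = 159 − 2q, supply p = 49 + 0.04q.
Competitive equilibrium: 159 − 2q = 49 + 0.04q → q* = 53.9216, p* = 51.1569.
Marginal revenue: MR = 159 − 4q. Set MR = MC: 159 − 4q = 49 + 0.04q → q_m = 27.2277.
Price p_m = 159 − 2·27.2277 = 104.5446; MC(q_m) = 49 + 0.04·27.2277 = 50.0891.
Competitive q* = 53.9216, so Δq = 26.6939; wedge = 104.5446 − 50.0891 = 54.4555.
Welfare loss = ½ × 26.6939 × 54.4555 = 726.81.

726.81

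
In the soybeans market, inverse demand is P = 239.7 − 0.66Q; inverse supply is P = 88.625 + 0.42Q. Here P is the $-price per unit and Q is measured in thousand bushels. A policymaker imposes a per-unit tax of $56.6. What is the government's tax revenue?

Competitive equilibrium: 239.7 − 0.66Q = 88.625 + 0.42Q → Q* = 139.8843, P* = 147.3764.
With the tax, the buyer price exceeds the seller price by 56.6: (239.7 − 0.66Q) − (88.625 + 0.42Q) = 56.6 → Q' = 87.4769.
Tax revenue = 56.6 × 87.4769 = $4951.19 thousand.

$4951.19 thousand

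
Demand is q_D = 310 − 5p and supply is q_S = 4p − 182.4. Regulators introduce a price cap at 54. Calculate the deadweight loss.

1.82

In inverse form: demand p = 62 − 0.2q, supply p = 45.6 + 0.25q.
Competitive equilibrium: 62 − 0.2q = 45.6 + 0.25q → q* = 36.4444, p* = 54.7111.
At the ceiling p = 54, quantity supplied = (54 − 45.6)/0.25 = 33.6.
Willingness to pay at q' = 33.6: 62 − 0.2·33.6 = 55.28.
Δq = 36.4444 − 33.6 = 2.8444; wedge = 55.28 − 54 = 1.28.
Deadweight loss = ½ × 2.8444 × 1.28 = 1.82.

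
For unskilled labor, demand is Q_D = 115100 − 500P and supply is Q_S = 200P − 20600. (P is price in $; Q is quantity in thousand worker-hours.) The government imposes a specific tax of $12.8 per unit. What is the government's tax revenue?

In inverse form: demand P = 230.2 − 0.002Q, supply P = 103 + 0.005Q.
Competitive equilibrium: 230.2 − 0.002Q = 103 + 0.005Q → Q* = 18171.4286, P* = 193.8571.
With the tax, the buyer price exceeds the seller price by 12.8: (230.2 − 0.002Q) − (103 + 0.005Q) = 12.8 → Q' = 16342.8571.
Tax revenue = 12.8 × 16342.8571 = $209188.57 thousand.

$209188.57 thousand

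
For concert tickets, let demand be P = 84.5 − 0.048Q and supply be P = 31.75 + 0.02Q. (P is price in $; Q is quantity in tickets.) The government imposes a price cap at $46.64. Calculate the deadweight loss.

$33.17

Competitive equilibrium: 84.5 − 0.048Q = 31.75 + 0.02Q → Q* = 775.7353, P* = 47.2647.
At the ceiling P = 46.64, quantity supplied = (46.64 − 31.75)/0.02 = 744.5.
Willingness to pay at Q' = 744.5: 84.5 − 0.048·744.5 = 48.764.
ΔQ = 775.7353 − 744.5 = 31.2353; wedge = 48.764 − 46.64 = 2.124.
The triangle = ½ × 31.2353 × 2.124 = $33.17.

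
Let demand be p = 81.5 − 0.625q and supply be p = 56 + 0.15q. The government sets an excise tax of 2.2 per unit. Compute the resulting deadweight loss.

3.12

Competitive equilibrium: 81.5 − 0.625q = 56 + 0.15q → q* = 32.9032, p* = 60.9355.
With the tax, the buyer price exceeds the seller price by 2.2: (81.5 − 0.625q) − (56 + 0.15q) = 2.2 → q' = 30.0645.
Δq = 32.9032 − 30.0645 = 2.8387; the wedge equals the tax, 2.2.
Deadweight loss = ½ × 2.8387 × 2.2 = 3.12.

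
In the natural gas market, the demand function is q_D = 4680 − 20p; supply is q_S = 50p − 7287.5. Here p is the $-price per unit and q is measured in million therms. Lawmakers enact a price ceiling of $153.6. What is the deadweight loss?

$26382.86 million

In inverse form: demand p = 234 − 0.05q, supply p = 145.75 + 0.02q.
Competitive equilibrium: 234 − 0.05q = 145.75 + 0.02q → q* = 1260.7143, p* = 170.9643.
At the ceiling p = 153.6, quantity supplied = (153.6 − 145.75)/0.02 = 392.5.
Willingness to pay at q' = 392.5: 234 − 0.05·392.5 = 214.375.
Δq = 1260.7143 − 392.5 = 868.2143; wedge = 214.375 − 153.6 = 60.775.
DWL = ½ × 868.2143 × 60.775 = $26382.86 million.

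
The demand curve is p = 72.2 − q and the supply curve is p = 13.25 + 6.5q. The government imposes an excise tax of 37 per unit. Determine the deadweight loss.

91.27

Competitive equilibrium: 72.2 − q = 13.25 + 6.5q → q* = 7.86, p* = 64.34.
With the tax, the buyer price exceeds the seller price by 37: (72.2 − q) − (13.25 + 6.5q) = 37 → q' = 2.9267.
Δq = 7.86 − 2.9267 = 4.9333; the wedge equals the tax, 37.
Welfare loss = ½ × 4.9333 × 37 = 91.27.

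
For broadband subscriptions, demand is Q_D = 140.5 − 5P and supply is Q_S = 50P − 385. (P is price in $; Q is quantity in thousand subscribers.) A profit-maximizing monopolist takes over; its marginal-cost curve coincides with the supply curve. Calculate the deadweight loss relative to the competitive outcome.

In inverse form: demand P = 28.1 − 0.2Q, supply P = 7.7 + 0.02Q.
Competitive equilibrium: 28.1 − 0.2Q = 7.7 + 0.02Q → Q* = 92.7273, P* = 9.5545.
Marginal revenue: MR = 28.1 − 0.4Q. Set MR = MC: 28.1 − 0.4Q = 7.7 + 0.02Q → Q_m = 48.5714.
Price P_m = 28.1 − 0.2·48.5714 = 18.3857; MC(Q_m) = 7.7 + 0.02·48.5714 = 8.6714.
Competitive Q* = 92.7273, so ΔQ = 44.1559; wedge = 18.3857 − 8.6714 = 9.7143.
DWL = ½ × 44.1559 × 9.7143 = $214.47 thousand.

$214.47 thousand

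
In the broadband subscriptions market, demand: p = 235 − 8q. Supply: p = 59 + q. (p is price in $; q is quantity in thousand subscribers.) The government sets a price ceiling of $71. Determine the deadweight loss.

Competitive equilibrium: 235 − 8q = 59 + q → q* = 19.5556, p* = 78.5556.
At the ceiling p = 71, quantity supplied = (71 − 59)/1 = 12.
Willingness to pay at q' = 12: 235 − 8·12 = 139.
Δq = 19.5556 − 12 = 7.5556; wedge = 139 − 71 = 68.
Welfare loss = ½ × 7.5556 × 68 = $256.89 thousand.

$256.89 thousand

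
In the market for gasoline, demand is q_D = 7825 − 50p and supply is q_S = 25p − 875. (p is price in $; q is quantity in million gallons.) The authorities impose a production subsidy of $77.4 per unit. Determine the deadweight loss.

In inverse form: demand p = 156.5 − 0.02q, supply p = 35 + 0.04q.
Competitive equilibrium: 156.5 − 0.02q = 35 + 0.04q → q* = 2025, p* = 116.
The subsidy lowers effective supply by 77.4: p = 0.04q − 42.4.
New quantity: 156.5 − 0.02q = 0.04q − 42.4 → q' = 3315.
Overproduction Δq = 3315 − 2025 = 1290; wedge = subsidy = 77.4.
Deadweight loss = ½ × 1290 × 77.4 = $49923 million.

$49923 million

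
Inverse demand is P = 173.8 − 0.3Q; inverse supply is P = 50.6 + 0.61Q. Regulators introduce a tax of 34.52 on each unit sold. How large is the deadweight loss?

654.74

Competitive equilibrium: 173.8 − 0.3Q = 50.6 + 0.61Q → Q* = 135.3846, P* = 133.1846.
With the tax, the buyer price exceeds the seller price by 34.52: (173.8 − 0.3Q) − (50.6 + 0.61Q) = 34.52 → Q' = 97.4505.
ΔQ = 135.3846 − 97.4505 = 37.9341; the wedge equals the tax, 34.52.
DWL = ½ × 37.9341 × 34.52 = 654.74.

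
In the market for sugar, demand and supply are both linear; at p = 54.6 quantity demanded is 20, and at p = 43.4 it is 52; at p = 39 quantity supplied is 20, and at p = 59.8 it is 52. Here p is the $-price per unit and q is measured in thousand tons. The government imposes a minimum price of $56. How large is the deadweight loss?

Demand slope = (43.4 − 54.6)/(52 − 20) = −0.35, so p = 61.6 − 0.35q.
Supply slope = (59.8 − 39)/(52 − 20) = 0.65, so p = 26 + 0.65q.
Competitive equilibrium: 61.6 − 0.35q = 26 + 0.65q → q* = 35.6, p* = 49.14.
At the floor p = 56, quantity demanded = (61.6 − 56)/0.35 = 16.
Sellers' marginal cost at q' = 16: 26 + 0.65·16 = 36.4.
Δq = 35.6 − 16 = 19.6; wedge = 56 − 36.4 = 19.6.
The triangle = ½ × 19.6 × 19.6 = $192.08 thousand.

$192.08 thousand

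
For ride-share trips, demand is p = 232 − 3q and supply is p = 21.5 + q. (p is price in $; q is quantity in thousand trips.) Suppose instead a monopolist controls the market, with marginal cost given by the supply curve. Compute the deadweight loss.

$1017.33 thousand

Competitive equilibrium: 232 − 3q = 21.5 + q → q* = 52.625, p* = 74.125.
Marginal revenue: MR = 232 − 6q. Set MR = MC: 232 − 6q = 21.5 + q → q_m = 30.0714.
Price p_m = 232 − 3·30.0714 = 141.7858; MC(q_m) = 21.5 + 1·30.0714 = 51.5714.
Competitive q* = 52.625, so Δq = 22.5536; wedge = 141.7858 − 51.5714 = 90.2144.
Deadweight loss = ½ × 22.5536 × 90.2144 = $1017.33 thousand.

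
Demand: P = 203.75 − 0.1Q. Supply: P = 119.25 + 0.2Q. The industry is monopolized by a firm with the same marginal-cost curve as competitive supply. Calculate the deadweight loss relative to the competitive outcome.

743.78

Competitive equilibrium: 203.75 − 0.1Q = 119.25 + 0.2Q → Q* = 281.6667, P* = 175.5833.
Marginal revenue: MR = 203.75 − 0.2Q. Set MR = MC: 203.75 − 0.2Q = 119.25 + 0.2Q → Q_m = 211.25.
Price P_m = 203.75 − 0.1·211.25 = 182.625; MC(Q_m) = 119.25 + 0.2·211.25 = 161.5.
Competitive Q* = 281.6667, so ΔQ = 70.4167; wedge = 182.625 − 161.5 = 21.125.
The triangle = ½ × 70.4167 × 21.125 = 743.78.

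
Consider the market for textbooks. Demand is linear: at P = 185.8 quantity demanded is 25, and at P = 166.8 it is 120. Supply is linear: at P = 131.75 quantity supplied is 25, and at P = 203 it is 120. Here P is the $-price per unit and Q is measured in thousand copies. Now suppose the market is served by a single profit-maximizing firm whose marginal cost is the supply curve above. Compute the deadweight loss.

Demand slope = (166.8 − 185.8)/(120 − 25) = −0.2, so P = 190.8 − 0.2Q.
Supply slope = (203 − 131.75)/(120 − 25) = 0.75, so P = 113 + 0.75Q.
Competitive equilibrium: 190.8 − 0.2Q = 113 + 0.75Q → Q* = 81.8947, P* = 174.4211.
Marginal revenue: MR = 190.8 − 0.4Q. Set MR = MC: 190.8 − 0.4Q = 113 + 0.75Q → Q_m = 67.6522.
Price P_m = 190.8 − 0.2·67.6522 = 177.2696; MC(Q_m) = 113 + 0.75·67.6522 = 163.7392.
Competitive Q* = 81.8947, so ΔQ = 14.2425; wedge = 177.2696 − 163.7392 = 13.5304.
DWL = ½ × 14.2425 × 13.5304 = $96.35 thousand.

$96.35 thousand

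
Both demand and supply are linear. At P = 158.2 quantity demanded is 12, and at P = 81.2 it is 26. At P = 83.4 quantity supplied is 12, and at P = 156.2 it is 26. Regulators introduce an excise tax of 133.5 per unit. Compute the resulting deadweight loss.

Demand slope = (81.2 − 158.2)/(26 − 12) = −5.5, so P = 224.2 − 5.5Q.
Supply slope = (156.2 − 83.4)/(26 − 12) = 5.2, so P = 21 + 5.2Q.
Competitive equilibrium: 224.2 − 5.5Q = 21 + 5.2Q → Q* = 18.9907, P* = 119.7514.
With the tax, the buyer price exceeds the seller price by 133.5: (224.2 − 5.5Q) − (21 + 5.2Q) = 133.5 → Q' = 6.514.
ΔQ = 18.9907 − 6.514 = 12.4767; the wedge equals the tax, 133.5.
DWL = ½ × 12.4767 × 133.5 = 832.82.

832.82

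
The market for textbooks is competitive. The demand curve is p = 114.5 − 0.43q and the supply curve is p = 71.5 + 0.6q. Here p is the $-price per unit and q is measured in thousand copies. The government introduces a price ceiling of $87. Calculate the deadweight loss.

$130.43 thousand

Competitive equilibrium: 114.5 − 0.43q = 71.5 + 0.6q → q* = 41.7476, p* = 96.5485.
At the ceiling p = 87, quantity supplied = (87 − 71.5)/0.6 = 25.8333.
Willingness to pay at q' = 25.8333: 114.5 − 0.43·25.8333 = 103.3917.
Δq = 41.7476 − 25.8333 = 15.9143; wedge = 103.3917 − 87 = 16.3917.
The triangle = ½ × 15.9143 × 16.3917 = $130.43 thousand.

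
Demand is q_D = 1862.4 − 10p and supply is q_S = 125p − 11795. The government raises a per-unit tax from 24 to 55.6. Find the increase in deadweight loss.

In inverse form: demand p = 186.24 − 0.1q, supply p = 94.36 + 0.008q.
Competitive equilibrium: 186.24 − 0.1q = 94.36 + 0.008q → q* = 850.7407, p* = 101.1659.
For a per-unit tax t: Δq = t/0.108, so DWL = ½·t·(t/0.108) = t²/0.216.
At t = 24: DWL = 2666.667. At t = 55.6: DWL = 14311.852.
Increase = 14311.852 − 2666.667 = 11645.19.

11645.19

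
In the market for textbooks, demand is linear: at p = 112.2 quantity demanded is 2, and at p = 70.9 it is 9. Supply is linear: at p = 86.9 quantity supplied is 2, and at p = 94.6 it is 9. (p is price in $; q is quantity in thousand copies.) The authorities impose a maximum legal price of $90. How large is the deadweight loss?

$2.22 thousand

Demand slope = (70.9 − 112.2)/(9 − 2) = −5.9, so p = 124 − 5.9q.
Supply slope = (94.6 − 86.9)/(9 − 2) = 1.1, so p = 84.7 + 1.1q.
Competitive equilibrium: 124 − 5.9q = 84.7 + 1.1q → q* = 5.6143, p* = 90.8757.
At the ceiling p = 90, quantity supplied = (90 − 84.7)/1.1 = 4.8182.
Willingness to pay at q' = 4.8182: 124 − 5.9·4.8182 = 95.5726.
Δq = 5.6143 − 4.8182 = 0.7961; wedge = 95.5726 − 90 = 5.5726.
DWL = ½ × 0.7961 × 5.5726 = $2.22 thousand.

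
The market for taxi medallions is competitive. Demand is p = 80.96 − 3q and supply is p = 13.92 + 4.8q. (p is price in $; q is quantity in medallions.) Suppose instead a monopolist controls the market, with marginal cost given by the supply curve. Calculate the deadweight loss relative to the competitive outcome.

$22.23

Competitive equilibrium: 80.96 − 3q = 13.92 + 4.8q → q* = 8.5949, p* = 55.1754.
Marginal revenue: MR = 80.96 − 6q. Set MR = MC: 80.96 − 6q = 13.92 + 4.8q → q_m = 6.2074.
Price p_m = 80.96 − 3·6.2074 = 62.3378; MC(q_m) = 13.92 + 4.8·6.2074 = 43.7155.
Competitive q* = 8.5949, so Δq = 2.3875; wedge = 62.3378 − 43.7155 = 18.6223.
Welfare loss = ½ × 2.3875 × 18.6223 = $22.23.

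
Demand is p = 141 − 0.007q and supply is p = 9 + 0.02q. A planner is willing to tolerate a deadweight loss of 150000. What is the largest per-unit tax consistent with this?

Competitive equilibrium: 141 − 0.007q = 9 + 0.02q → q* = 4888.8889, p* = 106.7778.
A tax t gives Δq = t/0.027 and wedge t, so DWL = t²/0.054.
t²/0.054 = 150000 → t² = 8100 → t = 90.

90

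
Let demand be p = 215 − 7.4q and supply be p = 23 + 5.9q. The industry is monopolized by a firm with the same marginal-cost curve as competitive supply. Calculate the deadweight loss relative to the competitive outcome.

177.11

Competitive equilibrium: 215 − 7.4q = 23 + 5.9q → q* = 14.4361, p* = 108.1729.
Marginal revenue: MR = 215 − 14.8q. Set MR = MC: 215 − 14.8q = 23 + 5.9q → q_m = 9.2754.
Price p_m = 215 − 7.4·9.2754 = 146.362; MC(q_m) = 23 + 5.9·9.2754 = 77.7249.
Competitive q* = 14.4361, so Δq = 5.1607; wedge = 146.362 − 77.7249 = 68.6371.
Deadweight loss = ½ × 5.1607 × 68.6371 = 177.11.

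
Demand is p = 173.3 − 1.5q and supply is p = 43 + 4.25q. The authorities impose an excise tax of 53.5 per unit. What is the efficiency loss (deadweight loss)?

Competitive equilibrium: 173.3 − 1.5q = 43 + 4.25q → q* = 22.6609, p* = 139.3087.
With the tax, the buyer price exceeds the seller price by 53.5: (173.3 − 1.5q) − (43 + 4.25q) = 53.5 → q' = 13.3565.
Δq = 22.6609 − 13.3565 = 9.3044; the wedge equals the tax, 53.5.
DWL = ½ × 9.3044 × 53.5 = 248.89.

248.89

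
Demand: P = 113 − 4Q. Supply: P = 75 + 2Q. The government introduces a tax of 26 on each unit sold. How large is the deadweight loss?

Competitive equilibrium: 113 − 4Q = 75 + 2Q → Q* = 6.3333, P* = 87.6667.
With the tax, the buyer price exceeds the seller price by 26: (113 − 4Q) − (75 + 2Q) = 26 → Q' = 2.
ΔQ = 6.3333 − 2 = 4.3333; the wedge equals the tax, 26.
Welfare loss = ½ × 4.3333 × 26 = 56.33.

56.33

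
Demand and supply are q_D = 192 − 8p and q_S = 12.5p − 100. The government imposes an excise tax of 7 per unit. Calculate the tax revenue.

In inverse form: demand p = 24 − 0.125q, supply p = 8 + 0.08q.
Competitive equilibrium: 24 − 0.125q = 8 + 0.08q → q* = 78.0488, p* = 14.2439.
With the tax, the buyer price exceeds the seller price by 7: (24 − 0.125q) − (8 + 0.08q) = 7 → q' = 43.9024.
Tax revenue = 7 × 43.9024 = 307.32.

307.32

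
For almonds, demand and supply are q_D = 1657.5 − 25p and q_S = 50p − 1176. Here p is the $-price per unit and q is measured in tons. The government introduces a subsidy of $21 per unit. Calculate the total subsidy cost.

$22323

In inverse form: demand p = 66.3 − 0.04q, supply p = 23.52 + 0.02q.
Competitive equilibrium: 66.3 − 0.04q = 23.52 + 0.02q → q* = 713, p* = 37.78.
The subsidy lowers effective supply by 21: p = 2.52 + 0.02q.
New quantity: 66.3 − 0.04q = 2.52 + 0.02q → q' = 1063.
Total subsidy cost = 21 × 1063 = $22323.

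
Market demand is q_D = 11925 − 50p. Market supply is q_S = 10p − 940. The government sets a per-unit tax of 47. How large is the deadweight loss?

In inverse form: demand p = 238.5 − 0.02q, supply p = 94 + 0.1q.
Competitive equilibrium: 238.5 − 0.02q = 94 + 0.1q → q* = 1204.1667, p* = 214.4167.
With the tax, the buyer price exceeds the seller price by 47: (238.5 − 0.02q) − (94 + 0.1q) = 47 → q' = 812.5.
Δq = 1204.1667 − 812.5 = 391.6667; the wedge equals the tax, 47.
Welfare loss = ½ × 391.6667 × 47 = 9204.17.

9204.17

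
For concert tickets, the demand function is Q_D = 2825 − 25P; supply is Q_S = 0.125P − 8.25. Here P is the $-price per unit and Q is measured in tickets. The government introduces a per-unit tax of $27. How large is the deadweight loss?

$45.34

In inverse form: demand P = 113 − 0.04Q, supply P = 66 + 8Q.
Competitive equilibrium: 113 − 0.04Q = 66 + 8Q → Q* = 5.8458, P* = 112.7662.
With the tax, the buyer price exceeds the seller price by 27: (113 − 0.04Q) − (66 + 8Q) = 27 → Q' = 2.4876.
ΔQ = 5.8458 − 2.4876 = 3.3582; the wedge equals the tax, 27.
The triangle = ½ × 3.3582 × 27 = $45.34.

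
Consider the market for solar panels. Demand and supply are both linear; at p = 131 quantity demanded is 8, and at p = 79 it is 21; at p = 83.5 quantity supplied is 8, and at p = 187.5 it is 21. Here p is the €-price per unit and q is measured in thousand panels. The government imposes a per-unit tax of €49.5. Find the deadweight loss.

€102.09 thousand

Demand slope = (79 − 131)/(21 − 8) = −4, so p = 163 − 4q.
Supply slope = (187.5 − 83.5)/(21 − 8) = 8, so p = 19.5 + 8q.
Competitive equilibrium: 163 − 4q = 19.5 + 8q → q* = 11.9583, p* = 115.1667.
With the tax, the buyer price exceeds the seller price by 49.5: (163 − 4q) − (19.5 + 8q) = 49.5 → q' = 7.8333.
Δq = 11.9583 − 7.8333 = 4.125; the wedge equals the tax, 49.5.
The triangle = ½ × 4.125 × 49.5 = €102.09 thousand.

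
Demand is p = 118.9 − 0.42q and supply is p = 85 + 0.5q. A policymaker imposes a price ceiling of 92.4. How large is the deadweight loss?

223.61

Competitive equilibrium: 118.9 − 0.42q = 85 + 0.5q → q* = 36.8478, p* = 103.4239.
At the ceiling p = 92.4, quantity supplied = (92.4 − 85)/0.5 = 14.8.
Willingness to pay at q' = 14.8: 118.9 − 0.42·14.8 = 112.684.
Δq = 36.8478 − 14.8 = 22.0478; wedge = 112.684 − 92.4 = 20.284.
Welfare loss = ½ × 22.0478 × 20.284 = 223.61.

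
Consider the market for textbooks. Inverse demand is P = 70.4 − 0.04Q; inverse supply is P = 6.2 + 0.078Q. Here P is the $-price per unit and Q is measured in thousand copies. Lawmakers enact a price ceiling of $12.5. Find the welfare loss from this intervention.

$12664.09 thousand

Competitive equilibrium: 70.4 − 0.04Q = 6.2 + 0.078Q → Q* = 544.0678, P* = 48.63729.
At the ceiling P = 12.5, quantity supplied = (12.5 − 6.2)/0.078 = 80.76923.
Willingness to pay at Q' = 80.76923: 70.4 − 0.04·80.76923 = 67.16923.
ΔQ = 544.0678 − 80.76923 = 463.29857; wedge = 67.16923 − 12.5 = 54.66923.
The triangle = ½ × 463.29857 × 54.66923 = $12664.09 thousand.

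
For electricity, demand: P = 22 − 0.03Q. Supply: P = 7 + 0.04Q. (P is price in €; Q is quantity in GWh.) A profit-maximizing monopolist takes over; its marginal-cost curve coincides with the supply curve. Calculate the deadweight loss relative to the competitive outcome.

Competitive equilibrium: 22 − 0.03Q = 7 + 0.04Q → Q* = 214.2857, P* = 15.5714.
Marginal revenue: MR = 22 − 0.06Q. Set MR = MC: 22 − 0.06Q = 7 + 0.04Q → Q_m = 150.
Price P_m = 22 − 0.03·150 = 17.5; MC(Q_m) = 7 + 0.04·150 = 13.
Competitive Q* = 214.2857, so ΔQ = 64.2857; wedge = 17.5 − 13 = 4.5.
Deadweight loss = ½ × 64.2857 × 4.5 = €144.64.

€144.64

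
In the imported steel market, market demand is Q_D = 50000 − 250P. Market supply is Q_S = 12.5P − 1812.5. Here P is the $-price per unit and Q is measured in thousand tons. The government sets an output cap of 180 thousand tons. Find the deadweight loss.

In inverse form: demand P = 200 − 0.004Q, supply P = 145 + 0.08Q.
Competitive equilibrium: 200 − 0.004Q = 145 + 0.08Q → Q* = 654.7619, P* = 197.381.
At Q = 180: demand price = 200 − 0.004·180 = 199.28; supply price = 145 + 0.08·180 = 159.4.
ΔQ = 654.7619 − 180 = 474.7619; wedge = 199.28 − 159.4 = 39.88.
Welfare loss = ½ × 474.7619 × 39.88 = $9466.75 thousand.

$9466.75 thousand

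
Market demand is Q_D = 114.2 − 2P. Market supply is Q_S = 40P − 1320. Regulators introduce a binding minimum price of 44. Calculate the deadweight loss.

In inverse form: demand P = 57.1 − 0.5Q, supply P = 33 + 0.025Q.
Competitive equilibrium: 57.1 − 0.5Q = 33 + 0.025Q → Q* = 45.9048, P* = 34.1476.
At the floor P = 44, quantity demanded = (57.1 − 44)/0.5 = 26.2.
Sellers' marginal cost at Q' = 26.2: 33 + 0.025·26.2 = 33.655.
ΔQ = 45.9048 − 26.2 = 19.7048; wedge = 44 − 33.655 = 10.345.
The triangle = ½ × 19.7048 × 10.345 = 101.92.

101.92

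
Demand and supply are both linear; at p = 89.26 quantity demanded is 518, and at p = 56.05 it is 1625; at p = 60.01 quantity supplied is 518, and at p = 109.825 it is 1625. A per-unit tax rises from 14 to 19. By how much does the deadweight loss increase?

Demand slope = (56.05 − 89.26)/(1625 − 518) = −0.03, so p = 104.8 − 0.03q.
Supply slope = (109.825 − 60.01)/(1625 − 518) = 0.045, so p = 36.7 + 0.045q.
Competitive equilibrium: 104.8 − 0.03q = 36.7 + 0.045q → q* = 908, p* = 77.56.
For a per-unit tax t: Δq = t/0.075, so DWL = ½·t·(t/0.075) = t²/0.15.
At t = 14: DWL = 1306.667. At t = 19: DWL = 2406.667.
Increase = 2406.667 − 1306.667 = 1100.

1100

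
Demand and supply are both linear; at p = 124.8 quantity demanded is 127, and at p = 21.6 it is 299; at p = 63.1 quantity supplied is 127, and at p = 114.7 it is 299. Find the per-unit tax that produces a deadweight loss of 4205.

Demand slope = (21.6 − 124.8)/(299 − 127) = −0.6, so p = 201 − 0.6q.
Supply slope = (114.7 − 63.1)/(299 − 127) = 0.3, so p = 25 + 0.3q.
Competitive equilibrium: 201 − 0.6q = 25 + 0.3q → q* = 195.5556, p* = 83.6667.
A tax t gives Δq = t/0.9 and wedge t, so DWL = t²/1.8.
t²/1.8 = 4205 → t² = 7569 → t = 87.

87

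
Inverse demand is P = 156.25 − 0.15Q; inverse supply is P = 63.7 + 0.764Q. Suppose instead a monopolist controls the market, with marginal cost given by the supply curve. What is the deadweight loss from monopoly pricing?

Competitive equilibrium: 156.25 − 0.15Q = 63.7 + 0.764Q → Q* = 101.2582, P* = 141.0613.
Marginal revenue: MR = 156.25 − 0.3Q. Set MR = MC: 156.25 − 0.3Q = 63.7 + 0.764Q → Q_m = 86.9831.
Price P_m = 156.25 − 0.15·86.9831 = 143.2025; MC(Q_m) = 63.7 + 0.764·86.9831 = 130.1551.
Competitive Q* = 101.2582, so ΔQ = 14.2751; wedge = 143.2025 − 130.1551 = 13.0474.
The triangle = ½ × 14.2751 × 13.0474 = 93.13.

93.13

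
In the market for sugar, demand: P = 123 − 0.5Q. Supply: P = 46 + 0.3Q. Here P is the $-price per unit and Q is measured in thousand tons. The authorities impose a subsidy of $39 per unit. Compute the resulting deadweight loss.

Competitive equilibrium: 123 − 0.5Q = 46 + 0.3Q → Q* = 96.25, P* = 74.875.
The subsidy lowers effective supply by 39: P = 7 + 0.3Q.
New quantity: 123 − 0.5Q = 7 + 0.3Q → Q' = 145.
Overproduction ΔQ = 145 − 96.25 = 48.75; wedge = subsidy = 39.
The triangle = ½ × 48.75 × 39 = $950.625 thousand.

$950.625 thousand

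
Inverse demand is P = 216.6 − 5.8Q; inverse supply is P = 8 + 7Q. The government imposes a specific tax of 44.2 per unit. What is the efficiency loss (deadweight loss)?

76.31

Competitive equilibrium: 216.6 − 5.8Q = 8 + 7Q → Q* = 16.2969, P* = 122.0781.
With the tax, the buyer price exceeds the seller price by 44.2: (216.6 − 5.8Q) − (8 + 7Q) = 44.2 → Q' = 12.8438.
ΔQ = 16.2969 − 12.8438 = 3.4531; the wedge equals the tax, 44.2.
Deadweight loss = ½ × 3.4531 × 44.2 = 76.31.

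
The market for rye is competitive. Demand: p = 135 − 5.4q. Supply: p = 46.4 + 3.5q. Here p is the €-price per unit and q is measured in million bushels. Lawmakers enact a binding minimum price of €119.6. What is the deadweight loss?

Competitive equilibrium: 135 − 5.4q = 46.4 + 3.5q → q* = 9.9551, p* = 81.2427.
At the floor p = 119.6, quantity demanded = (135 − 119.6)/5.4 = 2.8519.
Sellers' marginal cost at q' = 2.8519: 46.4 + 3.5·2.8519 = 56.3817.
Δq = 9.9551 − 2.8519 = 7.1032; wedge = 119.6 − 56.3817 = 63.2183.
The triangle = ½ × 7.1032 × 63.2183 = €224.53 million.

€224.53 million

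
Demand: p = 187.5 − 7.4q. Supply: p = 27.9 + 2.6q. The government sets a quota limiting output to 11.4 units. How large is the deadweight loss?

Competitive equilibrium: 187.5 − 7.4q = 27.9 + 2.6q → q* = 15.96, p* = 69.396.
At q = 11.4: demand price = 187.5 − 7.4·11.4 = 103.14; supply price = 27.9 + 2.6·11.4 = 57.54.
Δq = 15.96 − 11.4 = 4.56; wedge = 103.14 − 57.54 = 45.6.
Deadweight loss = ½ × 4.56 × 45.6 = 103.968.

103.968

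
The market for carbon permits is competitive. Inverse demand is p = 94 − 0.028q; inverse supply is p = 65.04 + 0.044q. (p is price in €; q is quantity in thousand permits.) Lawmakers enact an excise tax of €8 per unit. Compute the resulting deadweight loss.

€444.44 thousand

Competitive equilibrium: 94 − 0.028q = 65.04 + 0.044q → q* = 402.2222, p* = 82.7378.
With the tax, the buyer price exceeds the seller price by 8: (94 − 0.028q) − (65.04 + 0.044q) = 8 → q' = 291.1111.
Δq = 402.2222 − 291.1111 = 111.1111; the wedge equals the tax, 8.
Welfare loss = ½ × 111.1111 × 8 = €444.44 thousand.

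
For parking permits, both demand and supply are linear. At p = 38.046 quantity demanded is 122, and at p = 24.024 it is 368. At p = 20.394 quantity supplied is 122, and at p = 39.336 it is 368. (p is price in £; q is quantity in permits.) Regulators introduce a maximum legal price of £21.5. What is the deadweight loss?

£922.94

Demand slope = (24.024 − 38.046)/(368 − 122) = −0.057, so p = 45 − 0.057q.
Supply slope = (39.336 − 20.394)/(368 − 122) = 0.077, so p = 11 + 0.077q.
Competitive equilibrium: 45 − 0.057q = 11 + 0.077q → q* = 253.7313, p* = 30.5373.
At the ceiling p = 21.5, quantity supplied = (21.5 − 11)/0.077 = 136.3636.
Willingness to pay at q' = 136.3636: 45 − 0.057·136.3636 = 37.2273.
Δq = 253.7313 − 136.3636 = 117.3677; wedge = 37.2273 − 21.5 = 15.7273.
DWL = ½ × 117.3677 × 15.7273 = £922.94.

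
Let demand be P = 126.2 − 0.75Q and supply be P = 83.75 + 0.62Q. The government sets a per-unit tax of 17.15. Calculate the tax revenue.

Competitive equilibrium: 126.2 − 0.75Q = 83.75 + 0.62Q → Q* = 30.9854, P* = 102.9609.
With the tax, the buyer price exceeds the seller price by 17.15: (126.2 − 0.75Q) − (83.75 + 0.62Q) = 17.15 → Q' = 18.4672.
Tax revenue = 17.15 × 18.4672 = 316.71.

316.71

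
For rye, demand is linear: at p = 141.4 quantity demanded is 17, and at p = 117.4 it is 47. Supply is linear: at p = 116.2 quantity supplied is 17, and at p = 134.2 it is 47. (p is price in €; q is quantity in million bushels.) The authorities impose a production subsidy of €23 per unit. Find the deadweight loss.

€188.93 million

Demand slope = (117.4 − 141.4)/(47 − 17) = −0.8, so p = 155 − 0.8q.
Supply slope = (134.2 − 116.2)/(47 − 17) = 0.6, so p = 106 + 0.6q.
Competitive equilibrium: 155 − 0.8q = 106 + 0.6q → q* = 35, p* = 127.
The subsidy lowers effective supply by 23: p = 83 + 0.6q.
New quantity: 155 − 0.8q = 83 + 0.6q → q' = 51.4286.
Overproduction Δq = 51.4286 − 35 = 16.4286; wedge = subsidy = 23.
Welfare loss = ½ × 16.4286 × 23 = €188.93 million.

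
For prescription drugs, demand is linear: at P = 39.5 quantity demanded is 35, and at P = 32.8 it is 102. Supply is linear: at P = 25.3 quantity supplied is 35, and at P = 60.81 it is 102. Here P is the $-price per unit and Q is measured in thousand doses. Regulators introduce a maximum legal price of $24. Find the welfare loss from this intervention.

Demand slope = (32.8 − 39.5)/(102 − 35) = −0.1, so P = 43 − 0.1Q.
Supply slope = (60.81 − 25.3)/(102 − 35) = 0.53, so P = 6.75 + 0.53Q.
Competitive equilibrium: 43 − 0.1Q = 6.75 + 0.53Q → Q* = 57.5397, P* = 37.246.
At the ceiling P = 24, quantity supplied = (24 − 6.75)/0.53 = 32.5472.
Willingness to pay at Q' = 32.5472: 43 − 0.1·32.5472 = 39.7453.
ΔQ = 57.5397 − 32.5472 = 24.9925; wedge = 39.7453 − 24 = 15.7453.
DWL = ½ × 24.9925 × 15.7453 = $196.76 thousand.

$196.76 thousand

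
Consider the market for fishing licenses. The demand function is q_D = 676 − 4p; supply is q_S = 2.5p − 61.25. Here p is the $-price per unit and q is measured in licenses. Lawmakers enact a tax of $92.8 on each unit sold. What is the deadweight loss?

In inverse form: demand p = 169 − 0.25q, supply p = 24.5 + 0.4q.
Competitive equilibrium: 169 − 0.25q = 24.5 + 0.4q → q* = 222.3077, p* = 113.4231.
With the tax, the buyer price exceeds the seller price by 92.8: (169 − 0.25q) − (24.5 + 0.4q) = 92.8 → q' = 79.5385.
Δq = 222.3077 − 79.5385 = 142.7692; the wedge equals the tax, 92.8.
Deadweight loss = ½ × 142.7692 × 92.8 = $6624.49.

$6624.49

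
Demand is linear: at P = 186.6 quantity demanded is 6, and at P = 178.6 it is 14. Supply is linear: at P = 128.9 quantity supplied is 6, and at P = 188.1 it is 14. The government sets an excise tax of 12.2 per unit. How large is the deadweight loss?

8.86

Demand slope = (178.6 − 186.6)/(14 − 6) = −1, so P = 192.6 − Q.
Supply slope = (188.1 − 128.9)/(14 − 6) = 7.4, so P = 84.5 + 7.4Q.
Competitive equilibrium: 192.6 − Q = 84.5 + 7.4Q → Q* = 12.869, P* = 179.731.
With the tax, the buyer price exceeds the seller price by 12.2: (192.6 − Q) − (84.5 + 7.4Q) = 12.2 → Q' = 11.4167.
ΔQ = 12.869 − 11.4167 = 1.4523; the wedge equals the tax, 12.2.
DWL = ½ × 1.4523 × 12.2 = 8.86.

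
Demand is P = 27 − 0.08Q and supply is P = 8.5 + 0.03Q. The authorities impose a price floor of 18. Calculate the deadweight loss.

170.53

Competitive equilibrium: 27 − 0.08Q = 8.5 + 0.03Q → Q* = 168.1818, P* = 13.5455.
At the floor P = 18, quantity demanded = (27 − 18)/0.08 = 112.5.
Sellers' marginal cost at Q' = 112.5: 8.5 + 0.03·112.5 = 11.875.
ΔQ = 168.1818 − 112.5 = 55.6818; wedge = 18 − 11.875 = 6.125.
Welfare loss = ½ × 55.6818 × 6.125 = 170.53.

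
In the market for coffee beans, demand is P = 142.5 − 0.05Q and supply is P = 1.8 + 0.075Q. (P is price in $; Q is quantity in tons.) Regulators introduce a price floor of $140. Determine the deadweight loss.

$72307.21

Competitive equilibrium: 142.5 − 0.05Q = 1.8 + 0.075Q → Q* = 1125.6, P* = 86.22.
At the floor P = 140, quantity demanded = (142.5 − 140)/0.05 = 50.
Sellers' marginal cost at Q' = 50: 1.8 + 0.075·50 = 5.55.
ΔQ = 1125.6 − 50 = 1075.6; wedge = 140 − 5.55 = 134.45.
Deadweight loss = ½ × 1075.6 × 134.45 = $72307.21.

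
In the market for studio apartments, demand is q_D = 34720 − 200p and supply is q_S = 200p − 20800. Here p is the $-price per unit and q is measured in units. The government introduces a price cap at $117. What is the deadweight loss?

$95048

In inverse form: demand p = 173.6 − 0.005q, supply p = 104 + 0.005q.
Competitive equilibrium: 173.6 − 0.005q = 104 + 0.005q → q* = 6960, p* = 138.8.
At the ceiling p = 117, quantity supplied = (117 − 104)/0.005 = 2600.
Willingness to pay at q' = 2600: 173.6 − 0.005·2600 = 160.6.
Δq = 6960 − 2600 = 4360; wedge = 160.6 − 117 = 43.6.
DWL = ½ × 4360 × 43.6 = $95048.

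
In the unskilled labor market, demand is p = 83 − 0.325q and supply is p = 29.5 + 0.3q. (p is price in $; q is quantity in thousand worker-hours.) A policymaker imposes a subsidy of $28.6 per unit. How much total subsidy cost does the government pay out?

$3756.896 thousand

Competitive equilibrium: 83 − 0.325q = 29.5 + 0.3q → q* = 85.6, p* = 55.18.
The subsidy lowers effective supply by 28.6: p = 0.9 + 0.3q.
New quantity: 83 − 0.325q = 0.9 + 0.3q → q' = 131.36.
Total subsidy cost = 28.6 × 131.36 = $3756.896 thousand.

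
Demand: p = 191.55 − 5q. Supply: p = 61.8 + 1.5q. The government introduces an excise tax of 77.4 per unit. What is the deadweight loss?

Competitive equilibrium: 191.55 − 5q = 61.8 + 1.5q → q* = 19.9615, p* = 91.7423.
With the tax, the buyer price exceeds the seller price by 77.4: (191.55 − 5q) − (61.8 + 1.5q) = 77.4 → q' = 8.0538.
Δq = 19.9615 − 8.0538 = 11.9077; the wedge equals the tax, 77.4.
Deadweight loss = ½ × 11.9077 × 77.4 = 460.83.

460.83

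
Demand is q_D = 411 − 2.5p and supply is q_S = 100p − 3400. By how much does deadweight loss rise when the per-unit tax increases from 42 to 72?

4170.73

In inverse form: demand p = 164.4 − 0.4q, supply p = 34 + 0.01q.
Competitive equilibrium: 164.4 − 0.4q = 34 + 0.01q → q* = 318.0488, p* = 37.1805.
For a per-unit tax t: Δq = t/0.41, so DWL = ½·t·(t/0.41) = t²/0.82.
At t = 42: DWL = 2151.22. At t = 72: DWL = 6321.951.
Increase = 6321.951 − 2151.22 = 4170.73.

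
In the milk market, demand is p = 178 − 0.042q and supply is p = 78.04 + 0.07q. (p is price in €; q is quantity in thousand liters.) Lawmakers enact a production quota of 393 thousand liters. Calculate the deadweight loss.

Competitive equilibrium: 178 − 0.042q = 78.04 + 0.07q → q* = 892.5, p* = 140.515.
At q = 393: demand price = 178 − 0.042·393 = 161.494; supply price = 78.04 + 0.07·393 = 105.55.
Δq = 892.5 − 393 = 499.5; wedge = 161.494 − 105.55 = 55.944.
DWL = ½ × 499.5 × 55.944 = €13972.014 thousand.

€13972.014 thousand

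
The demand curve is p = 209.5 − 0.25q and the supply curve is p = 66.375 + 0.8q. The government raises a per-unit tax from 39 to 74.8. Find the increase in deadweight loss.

Competitive equilibrium: 209.5 − 0.25q = 66.375 + 0.8q → q* = 136.3095, p* = 175.4226.
For a per-unit tax t: Δq = t/1.05, so DWL = ½·t·(t/1.05) = t²/2.1.
At t = 39: DWL = 724.286. At t = 74.8: DWL = 2664.305.
Increase = 2664.305 − 724.286 = 1940.02.

1940.02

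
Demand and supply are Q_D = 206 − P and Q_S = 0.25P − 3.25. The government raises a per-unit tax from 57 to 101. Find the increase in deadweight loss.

695.20

In inverse form: demand P = 206 − Q, supply P = 13 + 4Q.
Competitive equilibrium: 206 − Q = 13 + 4Q → Q* = 38.6, P* = 167.4.
For a per-unit tax t: ΔQ = t/5, so DWL = ½·t·(t/5) = t²/10.
At t = 57: DWL = 324.9. At t = 101: DWL = 1020.1.
Increase = 1020.1 − 324.9 = 695.20.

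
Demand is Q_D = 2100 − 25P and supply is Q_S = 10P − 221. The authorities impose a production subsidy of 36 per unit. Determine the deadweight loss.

In inverse form: demand P = 84 − 0.04Q, supply P = 22.1 + 0.1Q.
Competitive equilibrium: 84 − 0.04Q = 22.1 + 0.1Q → Q* = 442.1429, P* = 66.3143.
The subsidy lowers effective supply by 36: P = 0.1Q − 13.9.
New quantity: 84 − 0.04Q = 0.1Q − 13.9 → Q' = 699.2857.
Overproduction ΔQ = 699.2857 − 442.1429 = 257.1428; wedge = subsidy = 36.
Deadweight loss = ½ × 257.1428 × 36 = 4628.57.

4628.57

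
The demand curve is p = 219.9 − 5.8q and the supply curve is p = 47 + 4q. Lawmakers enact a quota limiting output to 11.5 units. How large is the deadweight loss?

184.90

Competitive equilibrium: 219.9 − 5.8q = 47 + 4q → q* = 17.6429, p* = 117.5714.
At q = 11.5: demand price = 219.9 − 5.8·11.5 = 153.2; supply price = 47 + 4·11.5 = 93.
Δq = 17.6429 − 11.5 = 6.1429; wedge = 153.2 − 93 = 60.2.
The triangle = ½ × 6.1429 × 60.2 = 184.90.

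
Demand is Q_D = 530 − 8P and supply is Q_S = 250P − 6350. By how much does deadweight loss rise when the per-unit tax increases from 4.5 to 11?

390.50

In inverse form: demand P = 66.25 − 0.125Q, supply P = 25.4 + 0.004Q.
Competitive equilibrium: 66.25 − 0.125Q = 25.4 + 0.004Q → Q* = 316.6667, P* = 26.6667.
For a per-unit tax t: ΔQ = t/0.129, so DWL = ½·t·(t/0.129) = t²/0.258.
At t = 4.5: DWL = 78.488. At t = 11: DWL = 468.992.
Increase = 468.992 − 78.488 = 390.50.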